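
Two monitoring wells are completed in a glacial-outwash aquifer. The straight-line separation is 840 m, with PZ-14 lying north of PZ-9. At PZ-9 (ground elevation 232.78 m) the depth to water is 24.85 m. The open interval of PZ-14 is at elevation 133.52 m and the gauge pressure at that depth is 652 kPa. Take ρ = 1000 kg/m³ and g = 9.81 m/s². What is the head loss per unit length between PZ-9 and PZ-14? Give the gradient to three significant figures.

i ≈ 0.00946 m/m

Total head at PZ-9: h = 232.78 − 24.85 = 207.93 m.
Pressure head at PZ-14: ψ = P/(ρg) = 652×1000 / (1000 × 9.81) = 66.46 m.
Total head at PZ-14: h = z + ψ = 133.52 + 66.46 = 199.98 m.
Head difference: h(PZ-9) − h(PZ-14) = 207.93 − 199.98 = 7.95 m.
Hydraulic gradient: i = |Δh| / L = 7.95 / 840 = 0.00946.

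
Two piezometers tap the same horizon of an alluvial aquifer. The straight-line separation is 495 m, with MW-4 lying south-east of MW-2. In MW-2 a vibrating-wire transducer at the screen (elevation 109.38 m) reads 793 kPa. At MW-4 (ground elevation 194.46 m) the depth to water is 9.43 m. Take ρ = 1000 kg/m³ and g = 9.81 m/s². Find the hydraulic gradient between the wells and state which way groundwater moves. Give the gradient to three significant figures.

i ≈ 0.0105; groundwater flows toward the south-east

Pressure head at MW-2: ψ = P/(ρg) = 793×1000 / (1000 × 9.81) = 80.84 m.
Total head at MW-2: h = z + ψ = 109.38 + 80.84 = 190.22 m.
Total head at MW-4: h = 194.46 − 9.43 = 185.03 m.
Head difference: h(MW-2) − h(MW-4) = 190.22 − 185.03 = 5.19 m.
Hydraulic gradient: i = |Δh| / L = 5.19 / 495 = 0.0105.
Flow is from higher to lower head: from MW-2 toward MW-4, i.e. toward the south-east.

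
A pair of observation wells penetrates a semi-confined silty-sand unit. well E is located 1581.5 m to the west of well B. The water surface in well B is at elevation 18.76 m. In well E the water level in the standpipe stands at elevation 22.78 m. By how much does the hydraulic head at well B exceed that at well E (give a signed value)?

Total head at well B: h = 18.76 m (water level in the piezometer is the total head).
Total head at well E: h = 22.78 m (water level in the piezometer is the total head).
Head difference: h(well B) − h(well E) = 18.76 − 22.78 = -4.02 m.

Δh ≈ -4.02 m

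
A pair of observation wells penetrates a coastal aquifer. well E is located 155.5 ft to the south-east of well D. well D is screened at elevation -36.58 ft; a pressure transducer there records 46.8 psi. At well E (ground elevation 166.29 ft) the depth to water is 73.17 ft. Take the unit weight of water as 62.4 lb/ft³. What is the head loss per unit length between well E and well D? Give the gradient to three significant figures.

i ≈ 0.140 ft/ft

Pressure head at well D: ψ = 144·P/γ = 144 × 46.8 / 62.4 = 108.00 ft.
Total head at well D: h = z + ψ = -36.58 + 108.00 = 71.42 ft.
Total head at well E: h = 166.29 − 73.17 = 93.12 ft.
Head difference: h(well D) − h(well E) = 71.42 − 93.12 = -21.70 ft.
Hydraulic gradient: i = |Δh| / L = 21.70 / 155.5 = 0.140.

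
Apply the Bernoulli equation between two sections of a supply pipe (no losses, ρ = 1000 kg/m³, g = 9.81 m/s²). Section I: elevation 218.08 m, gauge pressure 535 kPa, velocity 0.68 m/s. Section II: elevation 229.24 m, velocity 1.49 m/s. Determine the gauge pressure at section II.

Pressure head at I: ψ₁ = P₁/(ρg) = 535×1000 / (1000 × 9.81) = 54.54 m.
Velocity heads: v₁²/2g = 0.68²/19.62 = 0.024 m; v₂²/2g = 1.49²/19.62 = 0.113 m.
Total head H = z₁ + ψ₁ + v₁²/2g = 218.08 + 54.54 + 0.024 = 272.64 m.
ψ₂ = H − z₂ − v₂²/2g = 272.64 − 229.24 − 0.113 = 43.29 m.
P₂ = ρgψ₂ = 1000 × 9.81 × 43.29 ≈ 425 kPa.

P₂ ≈ 425 kPa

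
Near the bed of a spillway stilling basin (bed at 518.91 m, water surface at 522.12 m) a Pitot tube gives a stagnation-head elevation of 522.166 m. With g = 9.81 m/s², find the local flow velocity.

v ≈ 0.950 m/s

Near the bed, under hydrostatic conditions, the piezometric head (z + ψ) equals the free-surface elevation, 522.12 m.
Velocity head = total − piezometric = 522.166 − 522.12 = 0.046 m.
v = √(2g·h_v) = √(2 × 9.81 × 0.046) = 0.950 m/s.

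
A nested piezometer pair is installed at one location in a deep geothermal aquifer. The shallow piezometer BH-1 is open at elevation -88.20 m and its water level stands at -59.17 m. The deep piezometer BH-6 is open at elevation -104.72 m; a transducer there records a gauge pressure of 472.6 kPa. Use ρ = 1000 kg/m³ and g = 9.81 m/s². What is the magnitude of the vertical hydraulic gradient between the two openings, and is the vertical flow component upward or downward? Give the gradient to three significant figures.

|i_v| ≈ 0.159; vertical flow is upward

Total head at BH-1: h = -59.17 m (water level in the standpipe).
Pressure head at BH-6: ψ = P/(ρg) = 472.6×1000 / (1000 × 9.81) = 48.18 m.
Total head at BH-6: h = z + ψ = -104.72 + 48.18 = -56.54 m.
Δh = h(BH-1) − h(BH-6) = -59.17 − (-56.54) = -2.63 m.
Vertical separation Δz = -88.20 − (-104.72) = 16.52 m.
|i_v| = |Δh| / Δz = 2.63 / 16.52 = 0.159.
Head is higher in the deep piezometer, so vertical flow is upward (discharge condition).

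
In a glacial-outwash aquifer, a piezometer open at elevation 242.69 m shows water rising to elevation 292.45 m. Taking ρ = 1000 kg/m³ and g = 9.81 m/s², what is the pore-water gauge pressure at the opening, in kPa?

P ≈ 488 kPa

Pressure head ψ = h − z = 292.45 − 242.69 = 49.76 m.
P = ρgψ = 1000 × 9.81 × 49.76 = 488146 Pa ≈ 488 kPa.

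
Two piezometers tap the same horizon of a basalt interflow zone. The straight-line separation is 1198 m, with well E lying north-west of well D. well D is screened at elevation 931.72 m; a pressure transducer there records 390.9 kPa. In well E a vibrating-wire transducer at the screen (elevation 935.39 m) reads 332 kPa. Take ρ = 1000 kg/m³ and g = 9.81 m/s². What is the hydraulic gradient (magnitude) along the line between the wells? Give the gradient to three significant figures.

i ≈ 0.00195

Pressure head at well D: ψ = P/(ρg) = 390.9×1000 / (1000 × 9.81) = 39.85 m.
Total head at well D: h = z + ψ = 931.72 + 39.85 = 971.57 m.
Pressure head at well E: ψ = P/(ρg) = 332×1000 / (1000 × 9.81) = 33.84 m.
Total head at well E: h = z + ψ = 935.39 + 33.84 = 969.23 m.
Head difference: h(well D) − h(well E) = 971.57 − 969.23 = 2.34 m.
Hydraulic gradient: i = |Δh| / L = 2.34 / 1198 = 0.00195.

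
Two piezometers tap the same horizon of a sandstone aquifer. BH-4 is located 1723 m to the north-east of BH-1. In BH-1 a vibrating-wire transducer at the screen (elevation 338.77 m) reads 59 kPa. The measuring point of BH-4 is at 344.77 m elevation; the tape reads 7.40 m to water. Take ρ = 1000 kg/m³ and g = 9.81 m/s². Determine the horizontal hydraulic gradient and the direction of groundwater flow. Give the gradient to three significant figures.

i ≈ 0.00430; groundwater flows toward the north-east

Pressure head at BH-1: ψ = P/(ρg) = 59×1000 / (1000 × 9.81) = 6.01 m.
Total head at BH-1: h = z + ψ = 338.77 + 6.01 = 344.78 m.
Total head at BH-4: h = 344.77 − 7.40 = 337.37 m.
Head difference: h(BH-1) − h(BH-4) = 344.78 − 337.37 = 7.41 m.
Hydraulic gradient: i = |Δh| / L = 7.41 / 1723 = 0.00430.
Flow is from higher to lower head: from BH-1 toward BH-4, i.e. toward the north-east.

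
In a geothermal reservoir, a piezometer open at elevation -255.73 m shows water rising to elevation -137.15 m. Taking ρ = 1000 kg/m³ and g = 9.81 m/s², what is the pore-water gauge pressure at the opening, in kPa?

Pressure head ψ = h − z = -137.15 − (-255.73) = 118.58 m.
P = ρgψ = 1000 × 9.81 × 118.58 = 1163270 Pa ≈ 1160 kPa.

P ≈ 1160 kPa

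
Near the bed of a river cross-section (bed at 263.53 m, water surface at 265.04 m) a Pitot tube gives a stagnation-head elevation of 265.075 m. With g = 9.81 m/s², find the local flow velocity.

v ≈ 0.829 m/s

Near the bed, under hydrostatic conditions, the piezometric head (z + ψ) equals the free-surface elevation, 265.04 m.
Velocity head = total − piezometric = 265.075 − 265.04 = 0.035 m.
v = √(2g·h_v) = √(2 × 9.81 × 0.035) = 0.829 m/s.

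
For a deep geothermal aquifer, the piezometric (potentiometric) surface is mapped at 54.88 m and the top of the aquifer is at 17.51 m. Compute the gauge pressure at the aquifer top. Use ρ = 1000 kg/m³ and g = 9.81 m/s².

Pressure head at the aquifer top: ψ = h − z = 54.88 − 17.51 = 37.37 m.
P = ρgψ = 1000 × 9.81 × 37.37 = 366600 Pa ≈ 367 kPa.

P ≈ 367 kPa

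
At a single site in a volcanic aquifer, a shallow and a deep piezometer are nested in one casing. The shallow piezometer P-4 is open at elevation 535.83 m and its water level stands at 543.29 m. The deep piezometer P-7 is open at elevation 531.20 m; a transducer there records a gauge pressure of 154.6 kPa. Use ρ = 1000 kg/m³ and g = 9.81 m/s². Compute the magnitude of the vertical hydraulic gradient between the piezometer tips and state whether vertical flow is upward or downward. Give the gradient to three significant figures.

Total head at P-4: h = 543.29 m (water level in the standpipe).
Pressure head at P-7: ψ = P/(ρg) = 154.6×1000 / (1000 × 9.81) = 15.76 m.
Total head at P-7: h = z + ψ = 531.20 + 15.76 = 546.96 m.
Δh = h(P-4) − h(P-7) = 543.29 − 546.96 = -3.67 m.
Vertical separation Δz = 535.83 − 531.20 = 4.63 m.
|i_v| = |Δh| / Δz = 3.67 / 4.63 = 0.793.
Head is higher in the deep piezometer, so vertical flow is upward (discharge condition).

|i_v| ≈ 0.793; vertical flow is upward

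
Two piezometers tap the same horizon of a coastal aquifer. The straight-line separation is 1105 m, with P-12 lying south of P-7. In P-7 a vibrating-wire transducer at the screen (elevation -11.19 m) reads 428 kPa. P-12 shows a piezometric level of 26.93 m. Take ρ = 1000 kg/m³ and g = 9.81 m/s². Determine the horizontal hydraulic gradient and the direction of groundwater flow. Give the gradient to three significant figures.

Pressure head at P-7: ψ = P/(ρg) = 428×1000 / (1000 × 9.81) = 43.63 m.
Total head at P-7: h = z + ψ = -11.19 + 43.63 = 32.44 m.
Total head at P-12: h = 26.93 m (water level in the piezometer is the total head).
Head difference: h(P-7) − h(P-12) = 32.44 − 26.93 = 5.51 m.
Hydraulic gradient: i = |Δh| / L = 5.51 / 1105 = 0.00499.
Flow is from higher to lower head: from P-7 toward P-12, i.e. toward the south.

i ≈ 0.00499; groundwater flows toward the south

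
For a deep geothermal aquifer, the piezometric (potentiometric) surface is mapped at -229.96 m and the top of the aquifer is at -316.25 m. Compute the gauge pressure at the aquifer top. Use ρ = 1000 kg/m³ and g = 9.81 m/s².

Pressure head at the aquifer top: ψ = h − z = -229.96 − (-316.25) = 86.29 m.
P = ρgψ = 1000 × 9.81 × 86.29 = 846505 Pa ≈ 847 kPa.

P ≈ 847 kPa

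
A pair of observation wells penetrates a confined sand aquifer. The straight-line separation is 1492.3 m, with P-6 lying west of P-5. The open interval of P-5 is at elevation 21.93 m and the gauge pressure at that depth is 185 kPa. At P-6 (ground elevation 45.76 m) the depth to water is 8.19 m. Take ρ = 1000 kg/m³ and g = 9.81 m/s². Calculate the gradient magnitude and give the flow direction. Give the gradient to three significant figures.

Pressure head at P-5: ψ = P/(ρg) = 185×1000 / (1000 × 9.81) = 18.86 m.
Total head at P-5: h = z + ψ = 21.93 + 18.86 = 40.79 m.
Total head at P-6: h = 45.76 − 8.19 = 37.57 m.
Head difference: h(P-5) − h(P-6) = 40.79 − 37.57 = 3.22 m.
Hydraulic gradient: i = |Δh| / L = 3.22 / 1492.3 = 0.00216.
Flow is from higher to lower head: from P-5 toward P-6, i.e. toward the west.

i ≈ 0.00216; groundwater flows toward the west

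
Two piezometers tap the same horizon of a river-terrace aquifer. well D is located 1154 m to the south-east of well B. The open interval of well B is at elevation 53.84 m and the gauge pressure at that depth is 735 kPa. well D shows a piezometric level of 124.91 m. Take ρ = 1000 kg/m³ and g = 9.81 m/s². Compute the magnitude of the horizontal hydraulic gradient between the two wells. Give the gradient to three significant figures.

i ≈ 0.00334

Pressure head at well B: ψ = P/(ρg) = 735×1000 / (1000 × 9.81) = 74.92 m.
Total head at well B: h = z + ψ = 53.84 + 74.92 = 128.76 m.
Total head at well D: h = 124.91 m (water level in the piezometer is the total head).
Head difference: h(well B) − h(well D) = 128.76 − 124.91 = 3.85 m.
Hydraulic gradient: i = |Δh| / L = 3.85 / 1154 = 0.00334.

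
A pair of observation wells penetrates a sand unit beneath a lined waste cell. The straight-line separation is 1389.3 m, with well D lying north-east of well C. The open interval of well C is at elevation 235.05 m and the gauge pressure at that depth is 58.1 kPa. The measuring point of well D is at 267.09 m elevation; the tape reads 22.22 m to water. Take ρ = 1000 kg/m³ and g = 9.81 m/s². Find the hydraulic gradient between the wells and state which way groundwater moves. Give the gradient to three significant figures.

Pressure head at well C: ψ = P/(ρg) = 58.1×1000 / (1000 × 9.81) = 5.92 m.
Total head at well C: h = z + ψ = 235.05 + 5.92 = 240.97 m.
Total head at well D: h = 267.09 − 22.22 = 244.87 m.
Head difference: h(well C) − h(well D) = 240.97 − 244.87 = -3.90 m.
Hydraulic gradient: i = |Δh| / L = 3.90 / 1389.3 = 0.00281.
Flow is from higher to lower head: from well D toward well C, i.e. toward the south-west.

i ≈ 0.00281; groundwater flows toward the south-west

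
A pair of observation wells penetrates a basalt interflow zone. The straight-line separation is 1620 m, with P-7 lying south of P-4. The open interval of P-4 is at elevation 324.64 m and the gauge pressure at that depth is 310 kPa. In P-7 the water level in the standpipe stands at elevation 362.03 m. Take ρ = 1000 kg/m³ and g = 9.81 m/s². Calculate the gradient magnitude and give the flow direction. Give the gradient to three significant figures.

Pressure head at P-4: ψ = P/(ρg) = 310×1000 / (1000 × 9.81) = 31.60 m.
Total head at P-4: h = z + ψ = 324.64 + 31.60 = 356.24 m.
Total head at P-7: h = 362.03 m (water level in the piezometer is the total head).
Head difference: h(P-4) − h(P-7) = 356.24 − 362.03 = -5.79 m.
Hydraulic gradient: i = |Δh| / L = 5.79 / 1620 = 0.00357.
Flow is from higher to lower head: from P-7 toward P-4, i.e. toward the north.

i ≈ 0.00357; groundwater flows toward the north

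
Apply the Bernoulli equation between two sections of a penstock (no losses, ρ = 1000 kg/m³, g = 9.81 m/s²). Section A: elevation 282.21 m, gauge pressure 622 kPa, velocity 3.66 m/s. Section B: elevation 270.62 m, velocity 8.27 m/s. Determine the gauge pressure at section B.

Pressure head at A: ψ₁ = P₁/(ρg) = 622×1000 / (1000 × 9.81) = 63.40 m.
Velocity heads: v₁²/2g = 3.66²/19.62 = 0.683 m; v₂²/2g = 8.27²/19.62 = 3.486 m.
Total head H = z₁ + ψ₁ + v₁²/2g = 282.21 + 63.40 + 0.683 = 346.29 m.
ψ₂ = H − z₂ − v₂²/2g = 346.29 − 270.62 − 3.486 = 72.18 m.
P₂ = ρgψ₂ = 1000 × 9.81 × 72.18 ≈ 708 kPa.

P₂ ≈ 708 kPa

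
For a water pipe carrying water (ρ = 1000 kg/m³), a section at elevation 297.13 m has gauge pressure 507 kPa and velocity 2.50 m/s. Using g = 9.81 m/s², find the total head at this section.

Pressure head ψ = P/(ρg) = 507×1000 / (1000 × 9.81) = 51.68 m.
Velocity head = v²/(2g) = 2.50² / (2 × 9.81) = 0.319 m.
h = z + ψ + v²/(2g) = 297.13 + 51.68 + 0.319 = 349.13 m.

h ≈ 349.13 m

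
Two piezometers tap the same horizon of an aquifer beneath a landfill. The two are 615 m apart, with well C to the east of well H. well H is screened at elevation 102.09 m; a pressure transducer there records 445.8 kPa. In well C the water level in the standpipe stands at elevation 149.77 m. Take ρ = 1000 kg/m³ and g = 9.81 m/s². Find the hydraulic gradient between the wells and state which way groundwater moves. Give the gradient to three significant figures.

Pressure head at well H: ψ = P/(ρg) = 445.8×1000 / (1000 × 9.81) = 45.44 m.
Total head at well H: h = z + ψ = 102.09 + 45.44 = 147.53 m.
Total head at well C: h = 149.77 m (water level in the piezometer is the total head).
Head difference: h(well H) − h(well C) = 147.53 − 149.77 = -2.24 m.
Hydraulic gradient: i = |Δh| / L = 2.24 / 615 = 0.00364.
Flow is from higher to lower head: from well C toward well H, i.e. toward the west.

i ≈ 0.00364; groundwater flows toward the west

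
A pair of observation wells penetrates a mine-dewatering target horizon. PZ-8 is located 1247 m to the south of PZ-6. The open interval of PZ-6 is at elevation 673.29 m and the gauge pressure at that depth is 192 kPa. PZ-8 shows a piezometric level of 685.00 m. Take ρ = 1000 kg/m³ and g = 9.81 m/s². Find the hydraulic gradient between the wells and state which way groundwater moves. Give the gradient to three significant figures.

Pressure head at PZ-6: ψ = P/(ρg) = 192×1000 / (1000 × 9.81) = 19.57 m.
Total head at PZ-6: h = z + ψ = 673.29 + 19.57 = 692.86 m.
Total head at PZ-8: h = 685.00 m (water level in the piezometer is the total head).
Head difference: h(PZ-6) − h(PZ-8) = 692.86 − 685.00 = 7.86 m.
Hydraulic gradient: i = |Δh| / L = 7.86 / 1247 = 0.00630.
Flow is from higher to lower head: from PZ-6 toward PZ-8, i.e. toward the south.

i ≈ 0.00630; groundwater flows toward the south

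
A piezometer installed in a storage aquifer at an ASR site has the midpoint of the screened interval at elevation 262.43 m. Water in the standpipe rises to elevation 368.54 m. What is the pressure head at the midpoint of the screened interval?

ψ ≈ 106.11 m

Total head h = 368.54 m (the water-surface elevation in the piezometer).
Pressure head ψ = h − z = 368.54 − 262.43 = 106.11 m.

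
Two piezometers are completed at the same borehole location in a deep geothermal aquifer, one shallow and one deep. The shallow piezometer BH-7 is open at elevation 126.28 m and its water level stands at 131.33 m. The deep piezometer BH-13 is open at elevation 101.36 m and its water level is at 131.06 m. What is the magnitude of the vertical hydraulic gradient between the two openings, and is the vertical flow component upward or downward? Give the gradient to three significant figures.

|i_v| ≈ 0.0108; vertical flow is downward

Total head at BH-7: h = 131.33 m (water level in the standpipe).
Total head at BH-13: h = 131.06 m.
Δh = h(BH-7) − h(BH-13) = 131.33 − 131.06 = 0.27 m.
Vertical separation Δz = 126.28 − 101.36 = 24.92 m.
|i_v| = |Δh| / Δz = 0.27 / 24.92 = 0.0108.
Head is higher in the shallow piezometer, so vertical flow is downward (recharge condition).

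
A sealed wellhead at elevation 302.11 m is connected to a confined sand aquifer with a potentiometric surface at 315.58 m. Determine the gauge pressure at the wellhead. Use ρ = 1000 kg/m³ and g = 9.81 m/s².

P ≈ 132 kPa

Head above the cap: Δh = 315.58 − 302.11 = 13.47 m.
P = ρgΔh = 1000 × 9.81 × 13.47 = 132141 Pa ≈ 132 kPa.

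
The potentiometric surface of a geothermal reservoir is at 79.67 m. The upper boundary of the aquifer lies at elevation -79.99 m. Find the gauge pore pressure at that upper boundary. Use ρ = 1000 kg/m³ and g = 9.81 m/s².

P ≈ 1570 kPa

Pressure head at the aquifer top: ψ = h − z = 79.67 − (-79.99) = 159.66 m.
P = ρgψ = 1000 × 9.81 × 159.66 = 1566265 Pa ≈ 1570 kPa.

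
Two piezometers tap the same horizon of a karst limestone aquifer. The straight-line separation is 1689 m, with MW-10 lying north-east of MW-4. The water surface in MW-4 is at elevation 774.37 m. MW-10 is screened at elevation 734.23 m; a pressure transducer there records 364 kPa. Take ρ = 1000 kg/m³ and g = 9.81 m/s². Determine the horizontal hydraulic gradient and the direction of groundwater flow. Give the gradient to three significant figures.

i ≈ 0.00180; groundwater flows toward the north-east

Total head at MW-4: h = 774.37 m (water level in the piezometer is the total head).
Pressure head at MW-10: ψ = P/(ρg) = 364×1000 / (1000 × 9.81) = 37.10 m.
Total head at MW-10: h = z + ψ = 734.23 + 37.10 = 771.33 m.
Head difference: h(MW-4) − h(MW-10) = 774.37 − 771.33 = 3.04 m.
Hydraulic gradient: i = |Δh| / L = 3.04 / 1689 = 0.00180.
Flow is from higher to lower head: from MW-4 toward MW-10, i.e. toward the north-east.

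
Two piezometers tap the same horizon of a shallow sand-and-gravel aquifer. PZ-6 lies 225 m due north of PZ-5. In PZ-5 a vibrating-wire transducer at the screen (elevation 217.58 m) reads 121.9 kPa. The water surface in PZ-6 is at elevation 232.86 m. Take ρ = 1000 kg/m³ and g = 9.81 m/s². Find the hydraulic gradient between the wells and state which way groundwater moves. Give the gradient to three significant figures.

i ≈ 0.0127; groundwater flows toward the south

Pressure head at PZ-5: ψ = P/(ρg) = 121.9×1000 / (1000 × 9.81) = 12.43 m.
Total head at PZ-5: h = z + ψ = 217.58 + 12.43 = 230.01 m.
Total head at PZ-6: h = 232.86 m (water level in the piezometer is the total head).
Head difference: h(PZ-5) − h(PZ-6) = 230.01 − 232.86 = -2.85 m.
Hydraulic gradient: i = |Δh| / L = 2.85 / 225 = 0.0127.
Flow is from higher to lower head: from PZ-6 toward PZ-5, i.e. toward the south.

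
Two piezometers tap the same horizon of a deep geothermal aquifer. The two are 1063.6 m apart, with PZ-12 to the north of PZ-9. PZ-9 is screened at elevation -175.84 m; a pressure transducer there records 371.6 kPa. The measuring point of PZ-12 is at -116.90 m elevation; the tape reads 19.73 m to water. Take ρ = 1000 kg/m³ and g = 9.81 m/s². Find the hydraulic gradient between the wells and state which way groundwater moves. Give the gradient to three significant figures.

i ≈ 0.00125; groundwater flows toward the south

Pressure head at PZ-9: ψ = P/(ρg) = 371.6×1000 / (1000 × 9.81) = 37.88 m.
Total head at PZ-9: h = z + ψ = -175.84 + 37.88 = -137.96 m.
Total head at PZ-12: h = -116.90 − 19.73 = -136.63 m.
Head difference: h(PZ-9) − h(PZ-12) = -137.96 − (-136.63) = -1.33 m.
Hydraulic gradient: i = |Δh| / L = 1.33 / 1063.6 = 0.00125.
Flow is from higher to lower head: from PZ-12 toward PZ-9, i.e. toward the south.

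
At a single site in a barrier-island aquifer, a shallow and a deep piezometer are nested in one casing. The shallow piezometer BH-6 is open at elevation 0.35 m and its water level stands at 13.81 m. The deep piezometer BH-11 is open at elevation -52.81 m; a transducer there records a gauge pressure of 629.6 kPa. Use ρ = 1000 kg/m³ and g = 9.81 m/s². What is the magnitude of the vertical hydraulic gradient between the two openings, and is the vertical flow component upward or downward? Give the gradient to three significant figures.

|i_v| ≈ 0.0459; vertical flow is downward

Total head at BH-6: h = 13.81 m (water level in the standpipe).
Pressure head at BH-11: ψ = P/(ρg) = 629.6×1000 / (1000 × 9.81) = 64.18 m.
Total head at BH-11: h = z + ψ = -52.81 + 64.18 = 11.37 m.
Δh = h(BH-6) − h(BH-11) = 13.81 − 11.37 = 2.44 m.
Vertical separation Δz = 0.35 − (-52.81) = 53.16 m.
|i_v| = |Δh| / Δz = 2.44 / 53.16 = 0.0459.
Head is higher in the shallow piezometer, so vertical flow is downward (recharge condition).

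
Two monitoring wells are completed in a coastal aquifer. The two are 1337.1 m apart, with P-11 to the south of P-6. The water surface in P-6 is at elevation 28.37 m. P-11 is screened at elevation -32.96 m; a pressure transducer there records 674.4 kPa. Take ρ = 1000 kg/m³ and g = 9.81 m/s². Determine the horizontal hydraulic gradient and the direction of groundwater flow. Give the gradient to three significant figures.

i ≈ 0.00555; groundwater flows toward the north

Total head at P-6: h = 28.37 m (water level in the piezometer is the total head).
Pressure head at P-11: ψ = P/(ρg) = 674.4×1000 / (1000 × 9.81) = 68.75 m.
Total head at P-11: h = z + ψ = -32.96 + 68.75 = 35.79 m.
Head difference: h(P-6) − h(P-11) = 28.37 − 35.79 = -7.42 m.
Hydraulic gradient: i = |Δh| / L = 7.42 / 1337.1 = 0.00555.
Flow is from higher to lower head: from P-11 toward P-6, i.e. toward the north.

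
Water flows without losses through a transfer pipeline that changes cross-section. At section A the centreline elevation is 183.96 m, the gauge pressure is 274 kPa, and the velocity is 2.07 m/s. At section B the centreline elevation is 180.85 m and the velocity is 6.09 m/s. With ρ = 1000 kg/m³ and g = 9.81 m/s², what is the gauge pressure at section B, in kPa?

P₂ ≈ 288 kPa

Pressure head at A: ψ₁ = P₁/(ρg) = 274×1000 / (1000 × 9.81) = 27.93 m.
Velocity heads: v₁²/2g = 2.07²/19.62 = 0.218 m; v₂²/2g = 6.09²/19.62 = 1.890 m.
Total head H = z₁ + ψ₁ + v₁²/2g = 183.96 + 27.93 + 0.218 = 212.11 m.
ψ₂ = H − z₂ − v₂²/2g = 212.11 − 180.85 − 1.890 = 29.37 m.
P₂ = ρgψ₂ = 1000 × 9.81 × 29.37 ≈ 288 kPa.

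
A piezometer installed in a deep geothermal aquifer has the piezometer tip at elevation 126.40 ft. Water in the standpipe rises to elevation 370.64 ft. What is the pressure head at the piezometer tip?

Total head h = 370.64 ft (the water-surface elevation in the piezometer).
Pressure head ψ = h − z = 370.64 − 126.40 = 244.24 ft.

ψ ≈ 244.24 ft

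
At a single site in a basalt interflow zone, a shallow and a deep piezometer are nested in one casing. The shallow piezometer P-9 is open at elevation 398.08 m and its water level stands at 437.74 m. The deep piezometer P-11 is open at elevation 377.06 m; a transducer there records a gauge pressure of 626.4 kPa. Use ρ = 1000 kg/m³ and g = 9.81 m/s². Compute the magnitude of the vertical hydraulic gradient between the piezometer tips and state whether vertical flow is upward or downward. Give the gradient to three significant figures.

Total head at P-9: h = 437.74 m (water level in the standpipe).
Pressure head at P-11: ψ = P/(ρg) = 626.4×1000 / (1000 × 9.81) = 63.85 m.
Total head at P-11: h = z + ψ = 377.06 + 63.85 = 440.91 m.
Δh = h(P-9) − h(P-11) = 437.74 − 440.91 = -3.17 m.
Vertical separation Δz = 398.08 − 377.06 = 21.02 m.
|i_v| = |Δh| / Δz = 3.17 / 21.02 = 0.151.
Head is higher in the deep piezometer, so vertical flow is upward (discharge condition).

|i_v| ≈ 0.151; vertical flow is upward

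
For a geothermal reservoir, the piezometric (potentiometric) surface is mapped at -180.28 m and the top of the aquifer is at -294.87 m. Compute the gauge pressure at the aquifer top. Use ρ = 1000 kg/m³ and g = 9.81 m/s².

P ≈ 1120 kPa

Pressure head at the aquifer top: ψ = h − z = -180.28 − (-294.87) = 114.59 m.
P = ρgψ = 1000 × 9.81 × 114.59 = 1124128 Pa ≈ 1120 kPa.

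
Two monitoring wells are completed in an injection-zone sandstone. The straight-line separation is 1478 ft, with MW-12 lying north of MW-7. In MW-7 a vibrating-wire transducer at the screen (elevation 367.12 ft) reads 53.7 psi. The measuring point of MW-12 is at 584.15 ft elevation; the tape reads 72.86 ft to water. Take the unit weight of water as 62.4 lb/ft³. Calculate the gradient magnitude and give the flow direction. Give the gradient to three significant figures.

Pressure head at MW-7: ψ = 144·P/γ = 144 × 53.7 / 62.4 = 123.92 ft.
Total head at MW-7: h = z + ψ = 367.12 + 123.92 = 491.04 ft.
Total head at MW-12: h = 584.15 − 72.86 = 511.29 ft.
Head difference: h(MW-7) − h(MW-12) = 491.04 − 511.29 = -20.25 ft.
Hydraulic gradient: i = |Δh| / L = 20.25 / 1478 = 0.0137.
Flow is from higher to lower head: from MW-12 toward MW-7, i.e. toward the south.

i ≈ 0.0137; groundwater flows toward the south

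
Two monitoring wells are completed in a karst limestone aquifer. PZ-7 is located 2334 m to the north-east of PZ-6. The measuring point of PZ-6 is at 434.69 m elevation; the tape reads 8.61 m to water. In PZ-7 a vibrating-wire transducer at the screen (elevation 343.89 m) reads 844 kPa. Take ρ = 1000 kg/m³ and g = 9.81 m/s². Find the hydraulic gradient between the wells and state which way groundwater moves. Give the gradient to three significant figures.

i ≈ 0.00165; groundwater flows toward the south-west

Total head at PZ-6: h = 434.69 − 8.61 = 426.08 m.
Pressure head at PZ-7: ψ = P/(ρg) = 844×1000 / (1000 × 9.81) = 86.03 m.
Total head at PZ-7: h = z + ψ = 343.89 + 86.03 = 429.92 m.
Head difference: h(PZ-6) − h(PZ-7) = 426.08 − 429.92 = -3.84 m.
Hydraulic gradient: i = |Δh| / L = 3.84 / 2334 = 0.00165.
Flow is from higher to lower head: from PZ-7 toward PZ-6, i.e. toward the south-west.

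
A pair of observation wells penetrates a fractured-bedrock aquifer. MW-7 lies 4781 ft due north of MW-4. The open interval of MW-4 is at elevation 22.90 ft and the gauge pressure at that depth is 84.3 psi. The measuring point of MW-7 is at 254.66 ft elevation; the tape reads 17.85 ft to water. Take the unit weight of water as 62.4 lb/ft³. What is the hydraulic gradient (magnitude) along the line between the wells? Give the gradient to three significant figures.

Pressure head at MW-4: ψ = 144·P/γ = 144 × 84.3 / 62.4 = 194.54 ft.
Total head at MW-4: h = z + ψ = 22.90 + 194.54 = 217.44 ft.
Total head at MW-7: h = 254.66 − 17.85 = 236.81 ft.
Head difference: h(MW-4) − h(MW-7) = 217.44 − 236.81 = -19.37 ft.
Hydraulic gradient: i = |Δh| / L = 19.37 / 4781 = 0.00405.

i ≈ 0.00405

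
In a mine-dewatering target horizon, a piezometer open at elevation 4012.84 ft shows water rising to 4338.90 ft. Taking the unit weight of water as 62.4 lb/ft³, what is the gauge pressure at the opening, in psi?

P ≈ 141 psi

Pressure head ψ = h − z = 4338.90 − 4012.84 = 326.06 ft.
P = γ·ψ / 144 = 62.4 × 326.06 / 144 = 141 psi.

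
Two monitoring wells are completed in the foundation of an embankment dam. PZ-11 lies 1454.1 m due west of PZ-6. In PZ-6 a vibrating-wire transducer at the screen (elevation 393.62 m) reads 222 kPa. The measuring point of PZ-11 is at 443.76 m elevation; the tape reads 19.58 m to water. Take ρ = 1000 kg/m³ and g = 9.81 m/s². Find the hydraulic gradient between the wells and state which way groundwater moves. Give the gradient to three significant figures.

Pressure head at PZ-6: ψ = P/(ρg) = 222×1000 / (1000 × 9.81) = 22.63 m.
Total head at PZ-6: h = z + ψ = 393.62 + 22.63 = 416.25 m.
Total head at PZ-11: h = 443.76 − 19.58 = 424.18 m.
Head difference: h(PZ-6) − h(PZ-11) = 416.25 − 424.18 = -7.93 m.
Hydraulic gradient: i = |Δh| / L = 7.93 / 1454.1 = 0.00545.
Flow is from higher to lower head: from PZ-11 toward PZ-6, i.e. toward the east.

i ≈ 0.00545; groundwater flows toward the east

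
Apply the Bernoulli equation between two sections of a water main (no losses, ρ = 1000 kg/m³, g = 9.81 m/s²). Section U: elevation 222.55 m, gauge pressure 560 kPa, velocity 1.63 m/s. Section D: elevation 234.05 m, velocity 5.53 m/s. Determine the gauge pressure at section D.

Pressure head at U: ψ₁ = P₁/(ρg) = 560×1000 / (1000 × 9.81) = 57.08 m.
Velocity heads: v₁²/2g = 1.63²/19.62 = 0.135 m; v₂²/2g = 5.53²/19.62 = 1.559 m.
Total head H = z₁ + ψ₁ + v₁²/2g = 222.55 + 57.08 + 0.135 = 279.76 m.
ψ₂ = H − z₂ − v₂²/2g = 279.76 − 234.05 − 1.559 = 44.15 m.
P₂ = ρgψ₂ = 1000 × 9.81 × 44.15 ≈ 433 kPa.

P₂ ≈ 433 kPa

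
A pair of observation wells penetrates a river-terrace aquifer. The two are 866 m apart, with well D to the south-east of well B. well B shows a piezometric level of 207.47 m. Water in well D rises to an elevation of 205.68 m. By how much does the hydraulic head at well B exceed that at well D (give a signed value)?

Total head at well B: h = 207.47 m (water level in the piezometer is the total head).
Total head at well D: h = 205.68 m (water level in the piezometer is the total head).
Head difference: h(well B) − h(well D) = 207.47 − 205.68 = 1.79 m.

Δh ≈ 1.79 m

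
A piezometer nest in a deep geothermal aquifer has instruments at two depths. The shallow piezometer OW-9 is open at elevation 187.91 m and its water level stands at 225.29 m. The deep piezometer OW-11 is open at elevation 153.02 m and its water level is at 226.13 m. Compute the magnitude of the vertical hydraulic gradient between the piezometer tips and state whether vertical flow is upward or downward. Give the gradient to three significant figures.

Total head at OW-9: h = 225.29 m (water level in the standpipe).
Total head at OW-11: h = 226.13 m.
Δh = h(OW-9) − h(OW-11) = 225.29 − 226.13 = -0.84 m.
Vertical separation Δz = 187.91 − 153.02 = 34.89 m.
|i_v| = |Δh| / Δz = 0.84 / 34.89 = 0.0241.
Head is higher in the deep piezometer, so vertical flow is upward (discharge condition).

|i_v| ≈ 0.0241; vertical flow is upward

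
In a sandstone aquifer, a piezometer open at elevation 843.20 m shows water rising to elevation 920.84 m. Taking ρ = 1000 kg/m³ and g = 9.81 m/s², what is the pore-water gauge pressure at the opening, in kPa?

P ≈ 762 kPa

Pressure head ψ = h − z = 920.84 − 843.20 = 77.64 m.
P = ρgψ = 1000 × 9.81 × 77.64 = 761648 Pa ≈ 762 kPa.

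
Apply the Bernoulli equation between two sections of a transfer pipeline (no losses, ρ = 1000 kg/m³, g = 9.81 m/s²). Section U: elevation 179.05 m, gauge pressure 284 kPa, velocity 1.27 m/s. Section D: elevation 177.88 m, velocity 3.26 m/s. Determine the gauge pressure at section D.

P₂ ≈ 291 kPa

Pressure head at U: ψ₁ = P₁/(ρg) = 284×1000 / (1000 × 9.81) = 28.95 m.
Velocity heads: v₁²/2g = 1.27²/19.62 = 0.082 m; v₂²/2g = 3.26²/19.62 = 0.542 m.
Total head H = z₁ + ψ₁ + v₁²/2g = 179.05 + 28.95 + 0.082 = 208.08 m.
ψ₂ = H − z₂ − v₂²/2g = 208.08 − 177.88 − 0.542 = 29.66 m.
P₂ = ρgψ₂ = 1000 × 9.81 × 29.66 ≈ 291 kPa.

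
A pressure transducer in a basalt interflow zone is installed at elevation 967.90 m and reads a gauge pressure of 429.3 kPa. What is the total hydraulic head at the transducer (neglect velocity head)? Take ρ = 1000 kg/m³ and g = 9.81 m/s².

ψ = P/(ρg) = 429.3×1000 / (1000 × 9.81) = 43.76 m.
h = z + ψ = 967.90 + 43.76 = 1011.66 m.

h ≈ 1011.66 m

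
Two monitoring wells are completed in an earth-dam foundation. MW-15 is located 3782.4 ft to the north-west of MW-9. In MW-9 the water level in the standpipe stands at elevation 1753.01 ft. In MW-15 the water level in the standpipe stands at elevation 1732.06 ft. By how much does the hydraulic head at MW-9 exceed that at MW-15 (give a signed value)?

Total head at MW-9: h = 1753.01 ft (water level in the piezometer is the total head).
Total head at MW-15: h = 1732.06 ft (water level in the piezometer is the total head).
Head difference: h(MW-9) − h(MW-15) = 1753.01 − 1732.06 = 20.95 ft.

Δh ≈ 20.95 ft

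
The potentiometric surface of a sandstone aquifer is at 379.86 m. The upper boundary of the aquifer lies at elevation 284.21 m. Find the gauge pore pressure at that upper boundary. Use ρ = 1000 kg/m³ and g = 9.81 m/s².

Pressure head at the aquifer top: ψ = h − z = 379.86 − 284.21 = 95.65 m.
P = ρgψ = 1000 × 9.81 × 95.65 = 938327 Pa ≈ 938 kPa.

P ≈ 938 kPa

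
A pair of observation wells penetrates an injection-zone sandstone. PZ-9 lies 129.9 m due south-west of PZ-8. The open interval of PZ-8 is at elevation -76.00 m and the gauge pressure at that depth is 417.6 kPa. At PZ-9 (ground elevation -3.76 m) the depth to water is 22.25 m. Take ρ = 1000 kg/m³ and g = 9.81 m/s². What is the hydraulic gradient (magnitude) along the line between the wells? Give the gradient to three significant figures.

i ≈ 0.0571

Pressure head at PZ-8: ψ = P/(ρg) = 417.6×1000 / (1000 × 9.81) = 42.57 m.
Total head at PZ-8: h = z + ψ = -76.00 + 42.57 = -33.43 m.
Total head at PZ-9: h = -3.76 − 22.25 = -26.01 m.
Head difference: h(PZ-8) − h(PZ-9) = -33.43 − (-26.01) = -7.42 m.
Hydraulic gradient: i = |Δh| / L = 7.42 / 129.9 = 0.0571.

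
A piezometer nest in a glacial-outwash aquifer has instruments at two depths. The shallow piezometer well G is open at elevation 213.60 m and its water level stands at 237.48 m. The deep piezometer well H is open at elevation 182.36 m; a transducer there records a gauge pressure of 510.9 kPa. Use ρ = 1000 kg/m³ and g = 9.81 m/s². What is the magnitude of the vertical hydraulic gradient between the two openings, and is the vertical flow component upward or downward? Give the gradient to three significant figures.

Total head at well G: h = 237.48 m (water level in the standpipe).
Pressure head at well H: ψ = P/(ρg) = 510.9×1000 / (1000 × 9.81) = 52.08 m.
Total head at well H: h = z + ψ = 182.36 + 52.08 = 234.44 m.
Δh = h(well G) − h(well H) = 237.48 − 234.44 = 3.04 m.
Vertical separation Δz = 213.60 − 182.36 = 31.24 m.
|i_v| = |Δh| / Δz = 3.04 / 31.24 = 0.0973.
Head is higher in the shallow piezometer, so vertical flow is downward (recharge condition).

|i_v| ≈ 0.0973; vertical flow is downward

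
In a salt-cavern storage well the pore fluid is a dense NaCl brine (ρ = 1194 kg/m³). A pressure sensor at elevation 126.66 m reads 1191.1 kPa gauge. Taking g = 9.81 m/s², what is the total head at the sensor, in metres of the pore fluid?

ψ = P/(ρg) = 1191.1×1000 / (1194 × 9.81) = 101.69 m.
h = z + ψ = 126.66 + 101.69 = 228.35 m.

h ≈ 228.35 m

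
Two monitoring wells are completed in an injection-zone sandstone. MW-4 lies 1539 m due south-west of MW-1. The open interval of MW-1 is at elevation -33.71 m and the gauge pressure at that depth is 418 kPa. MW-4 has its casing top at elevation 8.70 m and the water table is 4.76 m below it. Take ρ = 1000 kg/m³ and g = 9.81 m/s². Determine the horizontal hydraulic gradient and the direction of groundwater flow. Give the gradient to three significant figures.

Pressure head at MW-1: ψ = P/(ρg) = 418×1000 / (1000 × 9.81) = 42.61 m.
Total head at MW-1: h = z + ψ = -33.71 + 42.61 = 8.90 m.
Total head at MW-4: h = 8.70 − 4.76 = 3.94 m.
Head difference: h(MW-1) − h(MW-4) = 8.90 − 3.94 = 4.96 m.
Hydraulic gradient: i = |Δh| / L = 4.96 / 1539 = 0.00322.
Flow is from higher to lower head: from MW-1 toward MW-4, i.e. toward the south-west.

i ≈ 0.00322; groundwater flows toward the south-west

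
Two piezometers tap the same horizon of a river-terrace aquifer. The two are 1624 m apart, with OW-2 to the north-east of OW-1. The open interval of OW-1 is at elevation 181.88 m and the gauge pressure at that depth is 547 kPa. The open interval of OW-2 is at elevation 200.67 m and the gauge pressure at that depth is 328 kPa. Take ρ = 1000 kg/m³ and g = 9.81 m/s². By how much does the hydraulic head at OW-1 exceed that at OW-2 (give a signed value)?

Pressure head at OW-1: ψ = P/(ρg) = 547×1000 / (1000 × 9.81) = 55.76 m.
Total head at OW-1: h = z + ψ = 181.88 + 55.76 = 237.64 m.
Pressure head at OW-2: ψ = P/(ρg) = 328×1000 / (1000 × 9.81) = 33.44 m.
Total head at OW-2: h = z + ψ = 200.67 + 33.44 = 234.11 m.
Head difference: h(OW-1) − h(OW-2) = 237.64 − 234.11 = 3.53 m.

Δh ≈ 3.53 m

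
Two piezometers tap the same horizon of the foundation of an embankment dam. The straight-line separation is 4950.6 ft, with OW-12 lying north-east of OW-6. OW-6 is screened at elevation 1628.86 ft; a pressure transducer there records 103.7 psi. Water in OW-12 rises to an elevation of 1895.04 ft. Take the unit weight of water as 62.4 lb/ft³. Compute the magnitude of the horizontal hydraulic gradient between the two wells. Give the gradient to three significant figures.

Pressure head at OW-6: ψ = 144·P/γ = 144 × 103.7 / 62.4 = 239.31 ft.
Total head at OW-6: h = z + ψ = 1628.86 + 239.31 = 1868.17 ft.
Total head at OW-12: h = 1895.04 ft (water level in the piezometer is the total head).
Head difference: h(OW-6) − h(OW-12) = 1868.17 − 1895.04 = -26.87 ft.
Hydraulic gradient: i = |Δh| / L = 26.87 / 4950.6 = 0.00543.

i ≈ 0.00543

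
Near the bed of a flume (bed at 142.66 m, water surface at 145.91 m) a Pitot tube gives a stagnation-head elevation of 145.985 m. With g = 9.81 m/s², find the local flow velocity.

v ≈ 1.21 m/s

Near the bed, under hydrostatic conditions, the piezometric head (z + ψ) equals the free-surface elevation, 145.91 m.
Velocity head = total − piezometric = 145.985 − 145.91 = 0.075 m.
v = √(2g·h_v) = √(2 × 9.81 × 0.075) = 1.21 m/s.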